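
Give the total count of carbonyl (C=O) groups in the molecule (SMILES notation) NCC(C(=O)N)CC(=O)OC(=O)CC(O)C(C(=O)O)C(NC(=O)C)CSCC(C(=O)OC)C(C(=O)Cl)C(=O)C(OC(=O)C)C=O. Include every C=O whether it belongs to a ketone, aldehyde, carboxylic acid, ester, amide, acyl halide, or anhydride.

CH(CONH2): amide, 1 C=O (running total 1).
CH2CO-O-COCH2: anhydride, 2 C=O (running total 3).
CH(COOH): carboxylic acid, 1 C=O (running total 4).
CH(NHCOCH3): amide, 1 C=O (running total 5).
CH(COOCH3): ester, 1 C=O (running total 6).
CH(COCl): acyl halide, 1 C=O (running total 7).
CO: ketone, 1 C=O (running total 8).
CH(OCOCH3): ester, 1 C=O (running total 9).
CHO: aldehyde, 1 C=O (running total 10).

10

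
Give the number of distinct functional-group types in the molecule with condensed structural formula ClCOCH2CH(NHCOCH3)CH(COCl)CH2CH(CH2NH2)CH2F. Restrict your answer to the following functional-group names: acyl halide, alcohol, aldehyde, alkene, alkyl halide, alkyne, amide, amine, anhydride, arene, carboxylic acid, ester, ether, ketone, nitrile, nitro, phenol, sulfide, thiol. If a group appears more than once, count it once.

Taking each segment in turn:
  ClCO: –C(=O)Cl: carbonyl C bonded to C and to a halogen → acyl halide (not alkyl halide).
  CH(NHCOCH3): pendant –NHC(=O)CH3: N bonded to a carbonyl → amide (not amine).
  CH(COCl): pendant –C(=O)X: carbonyl C bonded to C and halogen → acyl halide.
  CH(CH2NH2): pendant –CH2NH2: N on sp³ C, no adjacent C=O → amine.
  CH2F: halogen on an sp³ carbon → alkyl halide.
Distinct types present: acyl halide, alkyl halide, amide, amine.

4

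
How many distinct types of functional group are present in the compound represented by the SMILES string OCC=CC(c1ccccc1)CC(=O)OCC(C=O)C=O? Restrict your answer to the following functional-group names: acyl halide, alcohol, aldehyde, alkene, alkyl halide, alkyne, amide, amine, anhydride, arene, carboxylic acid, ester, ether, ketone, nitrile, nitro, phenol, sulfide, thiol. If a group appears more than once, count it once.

5

Reading the structure from left to right:
  HOCH2: HO– on an sp³ carbon → alcohol.
  CH=CH: C=C double bond → alkene.
  CH(C6H5): pendant –C6H5: benzene ring → arene.
  CH2COOCH2: –C(=O)–O–C with C on the carbonyl side → ester.
  CH(CHO): pendant –CHO: carbonyl C bonded to C and H → aldehyde.
  CHO: terminal –CHO: carbonyl C bonded to H and C → aldehyde.
Distinct types present: alcohol, aldehyde, alkene, arene, ester.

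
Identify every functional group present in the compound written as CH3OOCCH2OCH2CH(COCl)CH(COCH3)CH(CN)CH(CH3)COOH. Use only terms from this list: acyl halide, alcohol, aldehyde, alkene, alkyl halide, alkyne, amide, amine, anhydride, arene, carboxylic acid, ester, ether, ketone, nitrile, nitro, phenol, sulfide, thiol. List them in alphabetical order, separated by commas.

acyl halide, carboxylic acid, ester, ether, ketone, nitrile

CH3O–C(=O)–: carbonyl C bonded to C and to –OCH3 → ester (not ketone + ether).
C–O–C with sp³ carbons on both sides and no adjacent C=O → ether.
pendant –C(=O)X: carbonyl C bonded to C and halogen → acyl halide.
pendant –COCH3: carbonyl C bonded to two carbons → ketone.
pendant –C≡N: nitrile.
–COOH: carbonyl C bonded to –OH and C → carboxylic acid (the –OH is not a separate alcohol).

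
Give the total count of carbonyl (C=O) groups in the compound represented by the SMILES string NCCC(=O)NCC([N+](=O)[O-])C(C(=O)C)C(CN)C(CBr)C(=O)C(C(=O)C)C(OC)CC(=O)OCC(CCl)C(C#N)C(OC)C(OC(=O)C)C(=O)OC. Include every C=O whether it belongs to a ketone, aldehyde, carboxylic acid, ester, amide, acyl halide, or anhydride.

CH2CONHCH2: amide, 1 C=O (running total 1).
CH(COCH3): ketone, 1 C=O (running total 2).
CO: ketone, 1 C=O (running total 3).
CH(COCH3): ketone, 1 C=O (running total 4).
CH2COOCH2: ester, 1 C=O (running total 5).
CH(OCOCH3): ester, 1 C=O (running total 6).
COOCH3: ester, 1 C=O (running total 7).

7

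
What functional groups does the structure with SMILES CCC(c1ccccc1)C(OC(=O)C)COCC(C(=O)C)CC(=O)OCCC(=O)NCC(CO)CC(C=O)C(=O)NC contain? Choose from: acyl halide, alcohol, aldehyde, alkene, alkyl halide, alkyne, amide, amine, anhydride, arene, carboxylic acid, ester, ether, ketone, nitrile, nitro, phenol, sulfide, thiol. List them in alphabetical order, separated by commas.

Reading the structure from left to right:
  CH(C6H5): pendant –C6H5: benzene ring → arene.
  CH(OCOCH3): pendant –OC(=O)CH3: an acyloxy group → ester.
  CH2OCH2: C–O–C with sp³ carbons on both sides and no adjacent C=O → ether.
  CH(COCH3): pendant –COCH3: carbonyl C bonded to two carbons → ketone.
  CH2COOCH2: –C(=O)–O–C with C on the carbonyl side → ester.
  CH2CONHCH2: –C(=O)–N– linkage → amide (the N is not an amine).
  CH(CH2OH): pendant –CH2OH on an sp³ backbone C → alcohol.
  CH(CHO): pendant –CHO: carbonyl C bonded to C and H → aldehyde.
  CONHCH3: –C(=O)NHCH3: carbonyl C bonded to C and to N → amide (the N is not an amine).

alcohol, aldehyde, amide, arene, ester, ether, ketone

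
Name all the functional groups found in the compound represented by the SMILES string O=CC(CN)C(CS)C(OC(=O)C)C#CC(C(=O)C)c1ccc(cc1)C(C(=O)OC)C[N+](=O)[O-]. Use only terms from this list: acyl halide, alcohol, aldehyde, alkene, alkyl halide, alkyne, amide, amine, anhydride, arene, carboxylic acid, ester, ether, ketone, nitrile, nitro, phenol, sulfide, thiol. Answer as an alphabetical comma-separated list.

aldehyde, alkyne, amine, arene, ester, ketone, nitro, thiol

terminal –CHO: carbonyl C bonded to H and C → aldehyde.
pendant –CH2NH2: N on sp³ C, no adjacent C=O → amine.
pendant –CH2SH → thiol.
pendant –OC(=O)CH3: an acyloxy group → ester.
C≡C triple bond → alkyne.
pendant –COCH3: carbonyl C bonded to two carbons → ketone.
para-disubstituted benzene ring → arene.
pendant –COOCH3: carbonyl C bonded to C and –OCH3 → ester.
–NO2 on carbon → nitro group.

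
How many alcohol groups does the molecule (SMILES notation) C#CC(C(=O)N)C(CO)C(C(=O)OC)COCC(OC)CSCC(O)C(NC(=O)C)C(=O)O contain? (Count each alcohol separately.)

Working along the chain:
  HC≡C: C≡C triple bond → alkyne.
  CH(CONH2): pendant –CONH2: carbonyl C bonded to C and N → amide.
  CH(CH2OH): pendant –CH2OH on an sp³ backbone C → alcohol.
  CH(COOCH3): pendant –COOCH3: carbonyl C bonded to C and –OCH3 → ester.
  CH2OCH2: C–O–C with sp³ carbons on both sides and no adjacent C=O → ether.
  CH(OCH3): pendant –OCH3: C–O–C with sp³ C, no adjacent C=O → ether.
  CH2SCH2: C–S–C linkage → sulfide (thioether).
  CH(OH): –OH on an sp³ carbon → alcohol (secondary).
  CH(NHCOCH3): pendant –NHC(=O)CH3: N bonded to a carbonyl → amide (not amine).
  COOH: –COOH: carbonyl C bonded to –OH and C → carboxylic acid (the –OH is not a separate alcohol).
Alcohol appears at: CH(CH2OH), CH(OH) → 2.

2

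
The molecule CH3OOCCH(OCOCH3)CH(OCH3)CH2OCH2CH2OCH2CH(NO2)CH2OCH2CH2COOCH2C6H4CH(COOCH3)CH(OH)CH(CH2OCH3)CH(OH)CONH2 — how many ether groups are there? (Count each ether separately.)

Taking each segment in turn:
  CH3OOC: CH3O–C(=O)–: carbonyl C bonded to C and to –OCH3 → ester (not ketone + ether).
  CH(OCOCH3): pendant –OC(=O)CH3: an acyloxy group → ester.
  CH(OCH3): pendant –OCH3: C–O–C with sp³ C, no adjacent C=O → ether.
  CH2OCH2: C–O–C with sp³ carbons on both sides and no adjacent C=O → ether.
  CH2OCH2: C–O–C with sp³ carbons on both sides and no adjacent C=O → ether.
  CH(NO2): –NO2 on an sp³ carbon → nitro (the N=O is not a carbonyl).
  CH2OCH2: C–O–C with sp³ carbons on both sides and no adjacent C=O → ether.
  CH2COOCH2: –C(=O)–O–C with C on the carbonyl side → ester.
  C6H4: para-disubstituted benzene ring → arene.
  CH(COOCH3): pendant –COOCH3: carbonyl C bonded to C and –OCH3 → ester.
  CH(OH): –OH on an sp³ carbon → alcohol (secondary).
  CH(CH2OCH3): pendant –CH2OCH3: C–O–C linkage → ether.
  CH(OH): –OH on an sp³ carbon → alcohol (secondary).
  CONH2: –C(=O)NH2: carbonyl C bonded to C and to N → amide (the N is not a separate amine).
Ether appears at: CH(OCH3), CH2OCH2, CH2OCH2, CH2OCH2, CH(CH2OCH3) → 5.

5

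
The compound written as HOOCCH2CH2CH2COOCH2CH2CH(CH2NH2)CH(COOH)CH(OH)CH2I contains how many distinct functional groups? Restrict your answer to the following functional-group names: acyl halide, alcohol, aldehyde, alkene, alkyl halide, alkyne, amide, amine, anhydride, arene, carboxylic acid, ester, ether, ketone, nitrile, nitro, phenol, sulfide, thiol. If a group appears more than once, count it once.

–COOH: carbonyl C bonded to –OH and C → carboxylic acid (the –OH is not a separate alcohol).
–C(=O)–O–C with C on the carbonyl side → ester.
pendant –CH2NH2: N on sp³ C, no adjacent C=O → amine.
pendant –COOH: carbonyl C bonded to C and –OH → carboxylic acid.
–OH on an sp³ carbon → alcohol (secondary).
halogen on an sp³ carbon → alkyl halide.
Distinct types present: alcohol, alkyl halide, amine, carboxylic acid, ester.

5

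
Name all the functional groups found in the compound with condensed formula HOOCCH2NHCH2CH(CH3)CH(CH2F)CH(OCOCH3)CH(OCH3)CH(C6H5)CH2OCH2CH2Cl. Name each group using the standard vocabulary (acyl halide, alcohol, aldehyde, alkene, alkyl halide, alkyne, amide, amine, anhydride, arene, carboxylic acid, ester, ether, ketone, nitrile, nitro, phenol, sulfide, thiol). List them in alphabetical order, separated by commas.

–COOH: carbonyl C bonded to –OH and C → carboxylic acid (the –OH is not a separate alcohol).
C–N–C with sp³ carbons and no adjacent C=O → amine (secondary).
pendant –CH2X: halogen on sp³ carbon → alkyl halide.
pendant –OC(=O)CH3: an acyloxy group → ester.
pendant –OCH3: C–O–C with sp³ C, no adjacent C=O → ether.
pendant –C6H5: benzene ring → arene.
C–O–C with sp³ carbons on both sides and no adjacent C=O → ether.
halogen on an sp³ carbon → alkyl halide.

alkyl halide, amine, arene, carboxylic acid, ester, ether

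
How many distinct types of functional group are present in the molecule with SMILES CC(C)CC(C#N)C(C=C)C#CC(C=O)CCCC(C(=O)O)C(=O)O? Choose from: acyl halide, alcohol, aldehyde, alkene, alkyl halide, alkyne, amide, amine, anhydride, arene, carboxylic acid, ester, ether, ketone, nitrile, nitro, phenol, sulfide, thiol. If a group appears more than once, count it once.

pendant –C≡N: nitrile.
pendant –CH=CH2: C=C double bond → alkene.
C≡C triple bond → alkyne.
pendant –CHO: carbonyl C bonded to C and H → aldehyde.
pendant –COOH: carbonyl C bonded to C and –OH → carboxylic acid.
–COOH: carbonyl C bonded to –OH and C → carboxylic acid (the –OH is not a separate alcohol).
Distinct types present: aldehyde, alkene, alkyne, carboxylic acid, nitrile.

5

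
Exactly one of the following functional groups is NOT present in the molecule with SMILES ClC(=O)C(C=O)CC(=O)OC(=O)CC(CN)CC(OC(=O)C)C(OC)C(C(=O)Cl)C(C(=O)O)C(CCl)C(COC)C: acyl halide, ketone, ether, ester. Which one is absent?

ester: present (CH(OCOCH3) — pendant –OC(=O)CH3: an acyloxy group → ester).
acyl halide: present (ClCO — –C(=O)Cl: carbonyl C bonded to C and to a halogen → acyl halide (not alkyl halide)).
ether: present (CH(OCH3) — pendant –OCH3: C–O–C with sp³ C, no adjacent C=O → ether).
ketone: absent. In CH(OCOCH3), the C=O is bonded to an –O–C group, which defines an ester, not a ketone. In CH(COOH), the C=O bears an –OH, making it a carboxylic acid rather than a ketone. In CH(CHO), the carbonyl carbon carries an H, so it is an aldehyde, not a ketone. In each of ClCO and CH(COCl), the C=O is bonded to a halogen, which defines an acyl halide, not a ketone. In CH2CO-O-COCH2, the two C=O groups share a bridging oxygen, which is an anhydride linkage, not a ketone.

ketone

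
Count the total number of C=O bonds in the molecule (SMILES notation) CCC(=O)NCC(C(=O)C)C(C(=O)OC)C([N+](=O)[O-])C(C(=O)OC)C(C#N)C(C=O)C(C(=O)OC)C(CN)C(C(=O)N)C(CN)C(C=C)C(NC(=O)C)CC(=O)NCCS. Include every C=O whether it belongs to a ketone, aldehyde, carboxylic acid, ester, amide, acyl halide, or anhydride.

CH2CONHCH2: amide, 1 C=O (running total 1).
CH(COCH3): ketone, 1 C=O (running total 2).
CH(COOCH3): ester, 1 C=O (running total 3).
CH(COOCH3): ester, 1 C=O (running total 4).
CH(CHO): aldehyde, 1 C=O (running total 5).
CH(COOCH3): ester, 1 C=O (running total 6).
CH(CONH2): amide, 1 C=O (running total 7).
CH(NHCOCH3): amide, 1 C=O (running total 8).
CH2CONHCH2: amide, 1 C=O (running total 9).

9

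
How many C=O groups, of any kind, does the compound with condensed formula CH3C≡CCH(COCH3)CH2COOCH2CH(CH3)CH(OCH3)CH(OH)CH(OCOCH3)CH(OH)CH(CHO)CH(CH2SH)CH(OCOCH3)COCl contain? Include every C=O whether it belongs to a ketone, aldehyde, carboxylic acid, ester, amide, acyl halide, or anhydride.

6

CH(COCH3): ketone, 1 C=O (running total 1).
CH2COOCH2: ester, 1 C=O (running total 2).
CH(OCOCH3): ester, 1 C=O (running total 3).
CH(CHO): aldehyde, 1 C=O (running total 4).
CH(OCOCH3): ester, 1 C=O (running total 5).
COCl: acyl halide, 1 C=O (running total 6).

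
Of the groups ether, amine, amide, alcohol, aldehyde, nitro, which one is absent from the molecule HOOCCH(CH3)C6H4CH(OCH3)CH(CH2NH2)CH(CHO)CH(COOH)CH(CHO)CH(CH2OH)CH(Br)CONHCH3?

amide: present (CONHCH3 — –C(=O)NHCH3: carbonyl C bonded to C and to N → amide (the N is not an amine)).
amine: present (CH(CH2NH2) — pendant –CH2NH2: N on sp³ C, no adjacent C=O → amine).
ether: present (CH(OCH3) — pendant –OCH3: C–O–C with sp³ C, no adjacent C=O → ether).
aldehyde: present (CH(CHO) — pendant –CHO: carbonyl C bonded to C and H → aldehyde).
alcohol: present (CH(CH2OH) — pendant –CH2OH on an sp³ backbone C → alcohol).
nitro: no segment matches this pattern.

nitro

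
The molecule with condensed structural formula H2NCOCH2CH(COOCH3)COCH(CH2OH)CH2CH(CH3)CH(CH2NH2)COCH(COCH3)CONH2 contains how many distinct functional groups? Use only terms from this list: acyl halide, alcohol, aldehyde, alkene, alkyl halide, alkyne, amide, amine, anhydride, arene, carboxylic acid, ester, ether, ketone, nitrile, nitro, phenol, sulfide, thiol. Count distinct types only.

5

–C(=O)NH2: carbonyl C bonded to C and to N → amide (the N is not a separate amine).
pendant –COOCH3: carbonyl C bonded to C and –OCH3 → ester.
–C(=O)– with carbon on both sides → ketone.
pendant –CH2OH on an sp³ backbone C → alcohol.
pendant –CH2NH2: N on sp³ C, no adjacent C=O → amine.
–C(=O)– with carbon on both sides → ketone.
pendant –COCH3: carbonyl C bonded to two carbons → ketone.
–C(=O)NH2: carbonyl C bonded to C and to N → amide (the N is not a separate amine).
Distinct types present: alcohol, amide, amine, ester, ketone.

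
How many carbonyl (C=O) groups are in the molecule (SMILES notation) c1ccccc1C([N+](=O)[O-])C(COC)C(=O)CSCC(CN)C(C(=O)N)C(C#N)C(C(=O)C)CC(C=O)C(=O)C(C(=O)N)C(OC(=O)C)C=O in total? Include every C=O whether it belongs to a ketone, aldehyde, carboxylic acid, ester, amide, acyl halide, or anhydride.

8

CO: ketone, 1 C=O (running total 1).
CH(CONH2): amide, 1 C=O (running total 2).
CH(COCH3): ketone, 1 C=O (running total 3).
CH(CHO): aldehyde, 1 C=O (running total 4).
CO: ketone, 1 C=O (running total 5).
CH(CONH2): amide, 1 C=O (running total 6).
CH(OCOCH3): ester, 1 C=O (running total 7).
CHO: aldehyde, 1 C=O (running total 8).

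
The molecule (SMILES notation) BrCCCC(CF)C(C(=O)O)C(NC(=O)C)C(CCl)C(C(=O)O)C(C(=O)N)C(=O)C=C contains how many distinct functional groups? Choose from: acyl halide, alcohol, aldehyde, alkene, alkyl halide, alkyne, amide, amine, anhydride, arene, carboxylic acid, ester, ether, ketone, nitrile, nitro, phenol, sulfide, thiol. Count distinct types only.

Working along the chain:
  BrCH2: halogen on an sp³ carbon → alkyl halide.
  CH(CH2F): pendant –CH2X: halogen on sp³ carbon → alkyl halide.
  CH(COOH): pendant –COOH: carbonyl C bonded to C and –OH → carboxylic acid.
  CH(NHCOCH3): pendant –NHC(=O)CH3: N bonded to a carbonyl → amide (not amine).
  CH(CH2Cl): pendant –CH2X: halogen on sp³ carbon → alkyl halide.
  CH(COOH): pendant –COOH: carbonyl C bonded to C and –OH → carboxylic acid.
  CH(CONH2): pendant –CONH2: carbonyl C bonded to C and N → amide.
  CO: –C(=O)– with carbon on both sides → ketone.
  CH=CH2: C=C double bond → alkene.
Distinct types present: alkene, alkyl halide, amide, carboxylic acid, ketone.

5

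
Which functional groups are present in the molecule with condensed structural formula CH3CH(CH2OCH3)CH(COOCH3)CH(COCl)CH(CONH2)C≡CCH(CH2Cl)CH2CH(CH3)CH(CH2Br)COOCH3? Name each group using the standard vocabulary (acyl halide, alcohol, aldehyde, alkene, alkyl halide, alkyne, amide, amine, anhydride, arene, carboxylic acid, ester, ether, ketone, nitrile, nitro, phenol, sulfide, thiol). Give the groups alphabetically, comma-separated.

acyl halide, alkyl halide, alkyne, amide, ester, ether

pendant –CH2OCH3: C–O–C linkage → ether.
pendant –COOCH3: carbonyl C bonded to C and –OCH3 → ester.
pendant –C(=O)X: carbonyl C bonded to C and halogen → acyl halide.
pendant –CONH2: carbonyl C bonded to C and N → amide.
C≡C triple bond → alkyne.
pendant –CH2X: halogen on sp³ carbon → alkyl halide.
pendant –CH2X: halogen on sp³ carbon → alkyl halide.
–C(=O)OCH3: carbonyl C bonded to C and to –OCH3 → ester (not ketone + ether).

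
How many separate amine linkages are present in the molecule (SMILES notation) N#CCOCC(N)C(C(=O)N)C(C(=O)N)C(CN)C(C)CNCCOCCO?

N≡C–: carbon triple-bonded to nitrogen → nitrile.
C–O–C with sp³ carbons on both sides and no adjacent C=O → ether.
–NH2 on an sp³ carbon with no adjacent C=O → amine.
pendant –CONH2: carbonyl C bonded to C and N → amide.
pendant –CONH2: carbonyl C bonded to C and N → amide.
pendant –CH2NH2: N on sp³ C, no adjacent C=O → amine.
C–N–C with sp³ carbons and no adjacent C=O → amine (secondary).
C–O–C with sp³ carbons on both sides and no adjacent C=O → ether.
–OH on an sp³ carbon → alcohol.
Amine appears at: CH(NH2), CH(CH2NH2), CH2NHCH2 → 3.

3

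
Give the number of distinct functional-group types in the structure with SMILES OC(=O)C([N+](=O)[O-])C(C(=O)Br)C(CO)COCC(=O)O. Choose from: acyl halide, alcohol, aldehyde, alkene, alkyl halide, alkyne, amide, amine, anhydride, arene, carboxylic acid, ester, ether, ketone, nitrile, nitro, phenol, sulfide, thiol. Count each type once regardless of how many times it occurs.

–COOH: carbonyl C bonded to –OH and C → carboxylic acid (the –OH is not a separate alcohol).
–NO2 on an sp³ carbon → nitro (the N=O is not a carbonyl).
pendant –C(=O)X: carbonyl C bonded to C and halogen → acyl halide.
pendant –CH2OH on an sp³ backbone C → alcohol.
C–O–C with sp³ carbons on both sides and no adjacent C=O → ether.
–COOH: carbonyl C bonded to –OH and C → carboxylic acid (the –OH is not a separate alcohol).
Distinct types present: acyl halide, alcohol, carboxylic acid, ether, nitro.

5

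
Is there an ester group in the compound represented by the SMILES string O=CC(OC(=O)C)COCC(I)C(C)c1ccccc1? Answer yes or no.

terminal –CHO: carbonyl C bonded to H and C → aldehyde.
pendant –OC(=O)CH3: an acyloxy group → ester.
C–O–C with sp³ carbons on both sides and no adjacent C=O → ether.
halogen on an sp³ carbon → alkyl halide.
–C6H5 phenyl ring → arene.
The CH(OCOCH3) segment supplies the ester: pendant –OC(=O)CH3: an acyloxy group → ester.

yes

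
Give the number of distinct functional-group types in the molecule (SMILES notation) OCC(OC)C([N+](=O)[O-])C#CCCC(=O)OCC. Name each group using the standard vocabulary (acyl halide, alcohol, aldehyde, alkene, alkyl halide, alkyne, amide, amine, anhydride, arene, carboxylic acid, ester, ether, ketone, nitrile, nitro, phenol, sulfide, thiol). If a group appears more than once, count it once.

5

HO– on an sp³ carbon → alcohol.
pendant –OCH3: C–O–C with sp³ C, no adjacent C=O → ether.
–NO2 on an sp³ carbon → nitro (the N=O is not a carbonyl).
C≡C triple bond → alkyne.
–C(=O)OCH2CH3: carbonyl C bonded to C and to –OEt → ester.
Distinct types present: alcohol, alkyne, ester, ether, nitro.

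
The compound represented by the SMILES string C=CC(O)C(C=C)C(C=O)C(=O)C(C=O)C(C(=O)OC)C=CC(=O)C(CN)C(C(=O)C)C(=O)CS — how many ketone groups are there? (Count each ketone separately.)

4

C=C double bond → alkene.
–OH on an sp³ carbon → alcohol (secondary).
pendant –CH=CH2: C=C double bond → alkene.
pendant –CHO: carbonyl C bonded to C and H → aldehyde.
–C(=O)– with carbon on both sides → ketone.
pendant –CHO: carbonyl C bonded to C and H → aldehyde.
pendant –COOCH3: carbonyl C bonded to C and –OCH3 → ester.
C=C double bond → alkene.
–C(=O)– with carbon on both sides → ketone.
pendant –CH2NH2: N on sp³ C, no adjacent C=O → amine.
pendant –COCH3: carbonyl C bonded to two carbons → ketone.
–C(=O)– with carbon on both sides → ketone.
–SH on an sp³ carbon → thiol.
Ketone appears at: CO, CO, CH(COCH3), CO → 4.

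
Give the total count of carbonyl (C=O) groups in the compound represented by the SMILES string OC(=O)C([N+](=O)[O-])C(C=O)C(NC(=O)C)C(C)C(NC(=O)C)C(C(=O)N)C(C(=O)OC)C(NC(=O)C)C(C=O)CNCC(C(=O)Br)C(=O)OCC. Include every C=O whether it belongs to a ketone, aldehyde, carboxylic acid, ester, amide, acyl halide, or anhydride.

HOOC: carboxylic acid, 1 C=O (running total 1).
CH(CHO): aldehyde, 1 C=O (running total 2).
CH(NHCOCH3): amide, 1 C=O (running total 3).
CH(NHCOCH3): amide, 1 C=O (running total 4).
CH(CONH2): amide, 1 C=O (running total 5).
CH(COOCH3): ester, 1 C=O (running total 6).
CH(NHCOCH3): amide, 1 C=O (running total 7).
CH(CHO): aldehyde, 1 C=O (running total 8).
CH(COBr): acyl halide, 1 C=O (running total 9).
COOCH2CH3: ester, 1 C=O (running total 10).

10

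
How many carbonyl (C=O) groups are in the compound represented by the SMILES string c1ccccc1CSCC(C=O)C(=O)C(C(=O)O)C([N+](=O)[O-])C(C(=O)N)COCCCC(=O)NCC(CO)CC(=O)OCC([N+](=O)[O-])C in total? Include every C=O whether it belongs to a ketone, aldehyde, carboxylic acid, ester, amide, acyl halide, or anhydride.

CH(CHO): aldehyde, 1 C=O (running total 1).
CO: ketone, 1 C=O (running total 2).
CH(COOH): carboxylic acid, 1 C=O (running total 3).
CH(CONH2): amide, 1 C=O (running total 4).
CH2CONHCH2: amide, 1 C=O (running total 5).
CH2COOCH2: ester, 1 C=O (running total 6).

6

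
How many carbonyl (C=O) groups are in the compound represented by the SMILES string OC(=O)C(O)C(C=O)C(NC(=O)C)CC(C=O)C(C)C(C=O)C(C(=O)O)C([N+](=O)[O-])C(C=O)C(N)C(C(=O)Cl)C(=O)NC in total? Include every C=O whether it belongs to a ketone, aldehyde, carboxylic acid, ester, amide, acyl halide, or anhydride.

9

HOOC: carboxylic acid, 1 C=O (running total 1).
CH(CHO): aldehyde, 1 C=O (running total 2).
CH(NHCOCH3): amide, 1 C=O (running total 3).
CH(CHO): aldehyde, 1 C=O (running total 4).
CH(CHO): aldehyde, 1 C=O (running total 5).
CH(COOH): carboxylic acid, 1 C=O (running total 6).
CH(CHO): aldehyde, 1 C=O (running total 7).
CH(COCl): acyl halide, 1 C=O (running total 8).
CONHCH3: amide, 1 C=O (running total 9).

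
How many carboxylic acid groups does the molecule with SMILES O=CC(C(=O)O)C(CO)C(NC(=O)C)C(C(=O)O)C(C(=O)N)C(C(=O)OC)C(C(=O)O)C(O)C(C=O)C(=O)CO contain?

Taking each segment in turn:
  OHC: terminal –CHO: carbonyl C bonded to H and C → aldehyde.
  CH(COOH): pendant –COOH: carbonyl C bonded to C and –OH → carboxylic acid.
  CH(CH2OH): pendant –CH2OH on an sp³ backbone C → alcohol.
  CH(NHCOCH3): pendant –NHC(=O)CH3: N bonded to a carbonyl → amide (not amine).
  CH(COOH): pendant –COOH: carbonyl C bonded to C and –OH → carboxylic acid.
  CH(CONH2): pendant –CONH2: carbonyl C bonded to C and N → amide.
  CH(COOCH3): pendant –COOCH3: carbonyl C bonded to C and –OCH3 → ester.
  CH(COOH): pendant –COOH: carbonyl C bonded to C and –OH → carboxylic acid.
  CH(OH): –OH on an sp³ carbon → alcohol (secondary).
  CH(CHO): pendant –CHO: carbonyl C bonded to C and H → aldehyde.
  CO: –C(=O)– with carbon on both sides → ketone.
  CH2OH: –OH on an sp³ carbon → alcohol.
Carboxylic acid appears at: CH(COOH), CH(COOH), CH(COOH) → 3.

3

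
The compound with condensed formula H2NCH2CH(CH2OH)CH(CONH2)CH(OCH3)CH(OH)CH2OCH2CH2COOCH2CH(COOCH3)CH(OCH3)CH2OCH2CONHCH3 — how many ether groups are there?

4

Taking each segment in turn:
  H2NCH2: –NH2 on an sp³ carbon with no adjacent C=O → amine.
  CH(CH2OH): pendant –CH2OH on an sp³ backbone C → alcohol.
  CH(CONH2): pendant –CONH2: carbonyl C bonded to C and N → amide.
  CH(OCH3): pendant –OCH3: C–O–C with sp³ C, no adjacent C=O → ether.
  CH(OH): –OH on an sp³ carbon → alcohol (secondary).
  CH2OCH2: C–O–C with sp³ carbons on both sides and no adjacent C=O → ether.
  CH2COOCH2: –C(=O)–O–C with C on the carbonyl side → ester.
  CH(COOCH3): pendant –COOCH3: carbonyl C bonded to C and –OCH3 → ester.
  CH(OCH3): pendant –OCH3: C–O–C with sp³ C, no adjacent C=O → ether.
  CH2OCH2: C–O–C with sp³ carbons on both sides and no adjacent C=O → ether.
  CONHCH3: –C(=O)NHCH3: carbonyl C bonded to C and to N → amide (the N is not an amine).
Ether appears at: CH(OCH3), CH2OCH2, CH(OCH3), CH2OCH2 → 4.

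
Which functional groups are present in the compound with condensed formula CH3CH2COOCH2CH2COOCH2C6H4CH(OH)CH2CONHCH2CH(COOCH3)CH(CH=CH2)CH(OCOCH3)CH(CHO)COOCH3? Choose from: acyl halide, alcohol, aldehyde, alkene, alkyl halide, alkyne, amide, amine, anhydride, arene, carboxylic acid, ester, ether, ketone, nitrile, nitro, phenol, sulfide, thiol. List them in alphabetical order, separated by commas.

Working along the chain:
  CH2COOCH2: –C(=O)–O–C with C on the carbonyl side → ester.
  CH2COOCH2: –C(=O)–O–C with C on the carbonyl side → ester.
  C6H4: para-disubstituted benzene ring → arene.
  CH(OH): –OH on an sp³ carbon → alcohol (secondary).
  CH2CONHCH2: –C(=O)–N– linkage → amide (the N is not an amine).
  CH(COOCH3): pendant –COOCH3: carbonyl C bonded to C and –OCH3 → ester.
  CH(CH=CH2): pendant –CH=CH2: C=C double bond → alkene.
  CH(OCOCH3): pendant –OC(=O)CH3: an acyloxy group → ester.
  CH(CHO): pendant –CHO: carbonyl C bonded to C and H → aldehyde.
  COOCH3: –C(=O)OCH3: carbonyl C bonded to C and to –OCH3 → ester (not ketone + ether).

alcohol, aldehyde, alkene, amide, arene, ester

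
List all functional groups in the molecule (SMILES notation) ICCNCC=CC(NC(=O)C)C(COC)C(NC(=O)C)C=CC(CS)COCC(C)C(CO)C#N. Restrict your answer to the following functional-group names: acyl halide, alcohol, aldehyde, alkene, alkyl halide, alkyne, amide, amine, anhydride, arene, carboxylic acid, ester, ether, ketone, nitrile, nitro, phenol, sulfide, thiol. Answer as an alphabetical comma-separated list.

alcohol, alkene, alkyl halide, amide, amine, ether, nitrile, thiol

Taking each segment in turn:
  ICH2: halogen on an sp³ carbon → alkyl halide.
  CH2NHCH2: C–N–C with sp³ carbons and no adjacent C=O → amine (secondary).
  CH=CH: C=C double bond → alkene.
  CH(NHCOCH3): pendant –NHC(=O)CH3: N bonded to a carbonyl → amide (not amine).
  CH(CH2OCH3): pendant –CH2OCH3: C–O–C linkage → ether.
  CH(NHCOCH3): pendant –NHC(=O)CH3: N bonded to a carbonyl → amide (not amine).
  CH=CH: C=C double bond → alkene.
  CH(CH2SH): pendant –CH2SH → thiol.
  CH2OCH2: C–O–C with sp³ carbons on both sides and no adjacent C=O → ether.
  CH(CH2OH): pendant –CH2OH on an sp³ backbone C → alcohol.
  CN: –C≡N: carbon triple-bonded to nitrogen → nitrile.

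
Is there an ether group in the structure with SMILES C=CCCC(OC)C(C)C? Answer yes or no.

Reading the structure from left to right:
  CH2=CH: C=C double bond → alkene.
  CH(OCH3): pendant –OCH3: C–O–C with sp³ C, no adjacent C=O → ether.
The CH(OCH3) segment supplies the ether: pendant –OCH3: C–O–C with sp³ C, no adjacent C=O → ether.

yes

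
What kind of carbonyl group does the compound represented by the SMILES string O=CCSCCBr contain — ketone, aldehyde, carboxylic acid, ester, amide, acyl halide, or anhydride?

The carbonyl is in the OHC segment: terminal –CHO: carbonyl C bonded to H and C → aldehyde.

aldehyde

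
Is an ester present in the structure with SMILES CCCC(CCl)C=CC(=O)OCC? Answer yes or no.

yes

Reading the structure from left to right:
  CH(CH2Cl): pendant –CH2X: halogen on sp³ carbon → alkyl halide.
  CH=CH: C=C double bond → alkene.
  COOCH2CH3: –C(=O)OCH2CH3: carbonyl C bonded to C and to –OEt → ester.
The COOCH2CH3 segment supplies the ester: –C(=O)OCH2CH3: carbonyl C bonded to C and to –OEt → ester.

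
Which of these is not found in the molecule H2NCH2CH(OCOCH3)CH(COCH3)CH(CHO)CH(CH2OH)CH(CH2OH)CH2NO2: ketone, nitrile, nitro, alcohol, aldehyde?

nitrile

aldehyde: present (CH(CHO) — pendant –CHO: carbonyl C bonded to C and H → aldehyde).
ketone: present (CH(COCH3) — pendant –COCH3: carbonyl C bonded to two carbons → ketone).
alcohol: present (CH(CH2OH) — pendant –CH2OH on an sp³ backbone C → alcohol).
nitro: present (CH2NO2 — –NO2 on carbon → nitro group).
nitrile: no segment matches this pattern.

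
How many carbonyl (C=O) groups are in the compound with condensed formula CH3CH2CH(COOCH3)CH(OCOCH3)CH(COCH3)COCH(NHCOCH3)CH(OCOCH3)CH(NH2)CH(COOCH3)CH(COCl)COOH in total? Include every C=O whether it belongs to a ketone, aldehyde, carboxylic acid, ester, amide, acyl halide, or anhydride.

9

CH(COOCH3): ester, 1 C=O (running total 1).
CH(OCOCH3): ester, 1 C=O (running total 2).
CH(COCH3): ketone, 1 C=O (running total 3).
CO: ketone, 1 C=O (running total 4).
CH(NHCOCH3): amide, 1 C=O (running total 5).
CH(OCOCH3): ester, 1 C=O (running total 6).
CH(COOCH3): ester, 1 C=O (running total 7).
CH(COCl): acyl halide, 1 C=O (running total 8).
COOH: carboxylic acid, 1 C=O (running total 9).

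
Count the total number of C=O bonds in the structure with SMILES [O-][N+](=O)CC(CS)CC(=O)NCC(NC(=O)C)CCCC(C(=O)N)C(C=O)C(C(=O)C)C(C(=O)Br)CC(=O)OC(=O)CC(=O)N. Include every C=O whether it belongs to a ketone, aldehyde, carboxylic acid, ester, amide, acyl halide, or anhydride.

CH2CONHCH2: amide, 1 C=O (running total 1).
CH(NHCOCH3): amide, 1 C=O (running total 2).
CH(CONH2): amide, 1 C=O (running total 3).
CH(CHO): aldehyde, 1 C=O (running total 4).
CH(COCH3): ketone, 1 C=O (running total 5).
CH(COBr): acyl halide, 1 C=O (running total 6).
CH2CO-O-COCH2: anhydride, 2 C=O (running total 8).
CONH2: amide, 1 C=O (running total 9).

9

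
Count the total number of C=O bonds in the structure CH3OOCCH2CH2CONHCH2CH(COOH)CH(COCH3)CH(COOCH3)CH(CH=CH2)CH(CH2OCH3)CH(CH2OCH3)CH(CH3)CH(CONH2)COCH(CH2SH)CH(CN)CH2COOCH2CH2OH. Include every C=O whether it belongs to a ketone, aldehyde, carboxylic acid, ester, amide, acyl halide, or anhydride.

CH3OOC: ester, 1 C=O (running total 1).
CH2CONHCH2: amide, 1 C=O (running total 2).
CH(COOH): carboxylic acid, 1 C=O (running total 3).
CH(COCH3): ketone, 1 C=O (running total 4).
CH(COOCH3): ester, 1 C=O (running total 5).
CH(CONH2): amide, 1 C=O (running total 6).
CO: ketone, 1 C=O (running total 7).
CH2COOCH2: ester, 1 C=O (running total 8).

8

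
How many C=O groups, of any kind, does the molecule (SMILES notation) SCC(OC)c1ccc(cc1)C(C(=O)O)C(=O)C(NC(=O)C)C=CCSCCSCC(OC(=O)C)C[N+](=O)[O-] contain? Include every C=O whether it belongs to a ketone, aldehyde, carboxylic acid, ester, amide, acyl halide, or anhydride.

4

CH(COOH): carboxylic acid, 1 C=O (running total 1).
CO: ketone, 1 C=O (running total 2).
CH(NHCOCH3): amide, 1 C=O (running total 3).
CH(OCOCH3): ester, 1 C=O (running total 4).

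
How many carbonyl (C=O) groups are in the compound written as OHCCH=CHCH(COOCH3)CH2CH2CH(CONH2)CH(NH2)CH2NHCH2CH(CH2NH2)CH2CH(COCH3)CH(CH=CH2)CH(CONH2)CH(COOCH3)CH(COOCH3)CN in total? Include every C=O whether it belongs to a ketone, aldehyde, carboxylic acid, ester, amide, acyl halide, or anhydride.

7

OHC: aldehyde, 1 C=O (running total 1).
CH(COOCH3): ester, 1 C=O (running total 2).
CH(CONH2): amide, 1 C=O (running total 3).
CH(COCH3): ketone, 1 C=O (running total 4).
CH(CONH2): amide, 1 C=O (running total 5).
CH(COOCH3): ester, 1 C=O (running total 6).
CH(COOCH3): ester, 1 C=O (running total 7).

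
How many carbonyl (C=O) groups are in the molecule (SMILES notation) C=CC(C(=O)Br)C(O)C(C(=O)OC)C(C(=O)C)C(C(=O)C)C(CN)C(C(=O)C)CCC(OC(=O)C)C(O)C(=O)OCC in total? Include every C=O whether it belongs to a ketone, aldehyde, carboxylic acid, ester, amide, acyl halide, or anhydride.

CH(COBr): acyl halide, 1 C=O (running total 1).
CH(COOCH3): ester, 1 C=O (running total 2).
CH(COCH3): ketone, 1 C=O (running total 3).
CH(COCH3): ketone, 1 C=O (running total 4).
CH(COCH3): ketone, 1 C=O (running total 5).
CH(OCOCH3): ester, 1 C=O (running total 6).
COOCH2CH3: ester, 1 C=O (running total 7).

7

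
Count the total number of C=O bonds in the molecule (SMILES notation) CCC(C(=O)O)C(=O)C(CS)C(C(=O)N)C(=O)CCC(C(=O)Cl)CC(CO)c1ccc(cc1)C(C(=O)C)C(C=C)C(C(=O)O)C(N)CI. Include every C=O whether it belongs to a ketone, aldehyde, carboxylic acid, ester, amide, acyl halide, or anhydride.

7

CH(COOH): carboxylic acid, 1 C=O (running total 1).
CO: ketone, 1 C=O (running total 2).
CH(CONH2): amide, 1 C=O (running total 3).
CO: ketone, 1 C=O (running total 4).
CH(COCl): acyl halide, 1 C=O (running total 5).
CH(COCH3): ketone, 1 C=O (running total 6).
CH(COOH): carboxylic acid, 1 C=O (running total 7).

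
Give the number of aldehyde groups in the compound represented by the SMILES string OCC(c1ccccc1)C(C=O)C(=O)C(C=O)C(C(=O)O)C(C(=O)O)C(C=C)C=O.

3

HO– on an sp³ carbon → alcohol.
pendant –C6H5: benzene ring → arene.
pendant –CHO: carbonyl C bonded to C and H → aldehyde.
–C(=O)– with carbon on both sides → ketone.
pendant –CHO: carbonyl C bonded to C and H → aldehyde.
pendant –COOH: carbonyl C bonded to C and –OH → carboxylic acid.
pendant –COOH: carbonyl C bonded to C and –OH → carboxylic acid.
pendant –CH=CH2: C=C double bond → alkene.
terminal –CHO: carbonyl C bonded to H and C → aldehyde.
Aldehyde appears at: CH(CHO), CH(CHO), CHO → 3.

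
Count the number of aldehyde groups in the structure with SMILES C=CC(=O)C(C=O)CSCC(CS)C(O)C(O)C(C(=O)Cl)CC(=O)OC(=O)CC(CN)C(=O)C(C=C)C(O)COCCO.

1

C=C double bond → alkene.
–C(=O)– with carbon on both sides → ketone.
pendant –CHO: carbonyl C bonded to C and H → aldehyde.
C–S–C linkage → sulfide (thioether).
pendant –CH2SH → thiol.
–OH on an sp³ carbon → alcohol (secondary).
–OH on an sp³ carbon → alcohol (secondary).
pendant –C(=O)X: carbonyl C bonded to C and halogen → acyl halide.
two acyl groups sharing one oxygen, –C(=O)–O–C(=O)– → anhydride.
pendant –CH2NH2: N on sp³ C, no adjacent C=O → amine.
–C(=O)– with carbon on both sides → ketone.
pendant –CH=CH2: C=C double bond → alkene.
–OH on an sp³ carbon → alcohol (secondary).
C–O–C with sp³ carbons on both sides and no adjacent C=O → ether.
–OH on an sp³ carbon → alcohol.
Aldehyde appears at: CH(CHO) → 1.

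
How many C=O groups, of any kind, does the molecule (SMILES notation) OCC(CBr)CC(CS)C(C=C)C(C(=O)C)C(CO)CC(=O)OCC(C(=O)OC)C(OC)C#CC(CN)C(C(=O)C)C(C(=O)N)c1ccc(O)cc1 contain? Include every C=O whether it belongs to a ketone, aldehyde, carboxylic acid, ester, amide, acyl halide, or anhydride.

5

CH(COCH3): ketone, 1 C=O (running total 1).
CH2COOCH2: ester, 1 C=O (running total 2).
CH(COOCH3): ester, 1 C=O (running total 3).
CH(COCH3): ketone, 1 C=O (running total 4).
CH(CONH2): amide, 1 C=O (running total 5).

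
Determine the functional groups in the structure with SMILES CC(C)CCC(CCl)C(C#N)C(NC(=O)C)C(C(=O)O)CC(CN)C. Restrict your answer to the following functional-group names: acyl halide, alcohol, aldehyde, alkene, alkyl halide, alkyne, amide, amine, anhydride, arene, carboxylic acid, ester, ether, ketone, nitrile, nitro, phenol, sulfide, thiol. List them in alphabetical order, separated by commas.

Taking each segment in turn:
  CH(CH2Cl): pendant –CH2X: halogen on sp³ carbon → alkyl halide.
  CH(CN): pendant –C≡N: nitrile.
  CH(NHCOCH3): pendant –NHC(=O)CH3: N bonded to a carbonyl → amide (not amine).
  CH(COOH): pendant –COOH: carbonyl C bonded to C and –OH → carboxylic acid.
  CH(CH2NH2): pendant –CH2NH2: N on sp³ C, no adjacent C=O → amine.

alkyl halide, amide, amine, carboxylic acid, nitrile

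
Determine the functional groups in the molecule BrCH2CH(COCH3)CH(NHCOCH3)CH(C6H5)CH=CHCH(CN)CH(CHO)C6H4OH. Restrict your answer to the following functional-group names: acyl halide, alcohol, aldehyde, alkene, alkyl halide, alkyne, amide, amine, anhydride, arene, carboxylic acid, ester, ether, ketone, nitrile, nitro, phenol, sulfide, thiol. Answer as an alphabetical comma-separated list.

aldehyde, alkene, alkyl halide, amide, arene, ketone, nitrile, phenol

halogen on an sp³ carbon → alkyl halide.
pendant –COCH3: carbonyl C bonded to two carbons → ketone.
pendant –NHC(=O)CH3: N bonded to a carbonyl → amide (not amine).
pendant –C6H5: benzene ring → arene.
C=C double bond → alkene.
pendant –C≡N: nitrile.
pendant –CHO: carbonyl C bonded to C and H → aldehyde.
–OH attached directly to an aromatic ring → phenol (not alcohol); the ring itself is an arene.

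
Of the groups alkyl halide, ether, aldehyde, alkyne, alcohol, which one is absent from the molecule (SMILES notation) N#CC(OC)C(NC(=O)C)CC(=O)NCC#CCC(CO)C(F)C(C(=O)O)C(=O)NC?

aldehyde

alkyl halide: present (CH(F) — halogen on an sp³ carbon → alkyl halide).
alcohol: present (CH(CH2OH) — pendant –CH2OH on an sp³ backbone C → alcohol).
ether: present (CH(OCH3) — pendant –OCH3: C–O–C with sp³ C, no adjacent C=O → ether).
alkyne: present (C≡C — C≡C triple bond → alkyne).
aldehyde: absent. In CH(COOH), the carbonyl carbon bears –OH, not –H, so it is a carboxylic acid.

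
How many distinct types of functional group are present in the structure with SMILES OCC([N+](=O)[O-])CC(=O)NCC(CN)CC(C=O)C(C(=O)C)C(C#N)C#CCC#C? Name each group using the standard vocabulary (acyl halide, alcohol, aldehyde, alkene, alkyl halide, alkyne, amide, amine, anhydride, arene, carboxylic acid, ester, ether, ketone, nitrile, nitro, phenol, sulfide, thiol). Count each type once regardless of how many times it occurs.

Working along the chain:
  HOCH2: HO– on an sp³ carbon → alcohol.
  CH(NO2): –NO2 on an sp³ carbon → nitro (the N=O is not a carbonyl).
  CH2CONHCH2: –C(=O)–N– linkage → amide (the N is not an amine).
  CH(CH2NH2): pendant –CH2NH2: N on sp³ C, no adjacent C=O → amine.
  CH(CHO): pendant –CHO: carbonyl C bonded to C and H → aldehyde.
  CH(COCH3): pendant –COCH3: carbonyl C bonded to two carbons → ketone.
  CH(CN): pendant –C≡N: nitrile.
  C≡C: C≡C triple bond → alkyne.
  C≡CH: C≡C triple bond → alkyne.
Distinct types present: alcohol, aldehyde, alkyne, amide, amine, ketone, nitrile, nitro.

8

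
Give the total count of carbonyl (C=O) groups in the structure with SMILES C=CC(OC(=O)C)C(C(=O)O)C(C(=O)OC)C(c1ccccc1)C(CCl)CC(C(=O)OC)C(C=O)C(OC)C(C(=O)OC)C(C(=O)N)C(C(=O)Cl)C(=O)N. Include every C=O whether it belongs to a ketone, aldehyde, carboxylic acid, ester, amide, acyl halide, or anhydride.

9

CH(OCOCH3): ester, 1 C=O (running total 1).
CH(COOH): carboxylic acid, 1 C=O (running total 2).
CH(COOCH3): ester, 1 C=O (running total 3).
CH(COOCH3): ester, 1 C=O (running total 4).
CH(CHO): aldehyde, 1 C=O (running total 5).
CH(COOCH3): ester, 1 C=O (running total 6).
CH(CONH2): amide, 1 C=O (running total 7).
CH(COCl): acyl halide, 1 C=O (running total 8).
CONH2: amide, 1 C=O (running total 9).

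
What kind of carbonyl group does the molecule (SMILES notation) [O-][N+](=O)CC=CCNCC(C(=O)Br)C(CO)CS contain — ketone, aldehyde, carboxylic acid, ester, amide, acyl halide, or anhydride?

The carbonyl is in the CH(COBr) segment: pendant –C(=O)X: carbonyl C bonded to C and halogen → acyl halide.

acyl halide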